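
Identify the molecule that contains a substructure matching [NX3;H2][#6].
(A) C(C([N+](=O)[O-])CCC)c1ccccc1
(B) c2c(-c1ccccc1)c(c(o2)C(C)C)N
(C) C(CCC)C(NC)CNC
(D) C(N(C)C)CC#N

B

[NX3;H2][#6] describes a trivalent nitrogen with two H attached to carbon (a primary amine).
(A) has a nitro group (-[N+](=O)[O-]) but the nitrogen is [N+] with no H, not NX3H2.
(B) contains a primary amino group (-NH2), which satisfies every atom and bond constraint.
(C) has an N-methylamino group (-NHCH3) but the nitrogen bears two carbons and only one H (H1), not H2.
(D) has a dimethylamino group (-N(CH3)2) but the nitrogen has H0, not H2.
So the answer is (B).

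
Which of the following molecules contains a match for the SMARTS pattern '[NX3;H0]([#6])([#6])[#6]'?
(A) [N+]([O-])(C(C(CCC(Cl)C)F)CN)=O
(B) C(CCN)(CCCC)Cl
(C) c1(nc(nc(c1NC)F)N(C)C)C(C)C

[NX3;H0]([#6])([#6])[#6] describes a trivalent nitrogen with no H, bonded to three carbons (a tertiary amine).
(A) has a primary amino group (-NH2) but the nitrogen has H2, not H0 with three carbons.
(B) has a primary amino group (-NH2) but the nitrogen has H2, not H0 with three carbons.
(C) contains a dimethylamino group (-N(CH3)2), which satisfies every atom and bond constraint.
So the answer is (C).

C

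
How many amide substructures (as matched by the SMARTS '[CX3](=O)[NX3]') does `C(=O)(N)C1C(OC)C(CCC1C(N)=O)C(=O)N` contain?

[CX3](=O)[NX3] is the SMARTS for an amide: a carbonyl carbon bonded to a trivalent nitrogen.
The molecule carries 3 separate instances of a primary amide (-C(=O)NH2) meeting every constraint; each maps to a distinct set of atoms, giving 3 matches.

3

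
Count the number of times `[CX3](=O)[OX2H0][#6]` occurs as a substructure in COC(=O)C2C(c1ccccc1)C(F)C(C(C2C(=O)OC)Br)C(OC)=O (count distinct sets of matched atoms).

3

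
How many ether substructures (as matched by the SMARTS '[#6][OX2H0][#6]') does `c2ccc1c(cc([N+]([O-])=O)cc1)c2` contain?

[#6][OX2H0][#6] is the SMARTS for an ether: an aliphatic oxygen bridging two carbons with no H on the oxygen.
No fragment in the molecule satisfies every constraint, giving 0 matches.

0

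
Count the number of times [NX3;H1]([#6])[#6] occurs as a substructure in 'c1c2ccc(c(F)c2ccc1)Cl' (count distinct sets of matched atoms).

[NX3;H1]([#6])[#6] is the SMARTS for a secondary amine: a trivalent nitrogen with one H, bonded to two carbons.
No fragment in the molecule satisfies every constraint, giving 0 matches.

0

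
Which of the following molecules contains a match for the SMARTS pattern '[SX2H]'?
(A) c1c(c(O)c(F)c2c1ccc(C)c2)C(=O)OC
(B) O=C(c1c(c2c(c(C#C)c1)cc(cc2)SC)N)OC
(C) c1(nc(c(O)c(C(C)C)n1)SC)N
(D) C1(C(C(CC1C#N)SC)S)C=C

[SX2H] describes an aliphatic sulfur with two connections, one being H (a thiol).
(A) has a hydroxyl group (-OH) but it is an -OH, not an -SH.
(B) has a methylthio ether (-SCH3) but the sulfur has H0 (bonded to two carbons), not H1.
(C) has a hydroxyl group (-OH) but it is an -OH, not an -SH.
(D) contains a thiol (-SH), which satisfies every atom and bond constraint.
So the answer is (D).

D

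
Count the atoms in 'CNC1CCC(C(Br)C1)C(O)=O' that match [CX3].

1

The query [CX3] means: C with X3: aliphatic carbon with exactly 3 total connections.
Check the 12 heavy atoms by environment: 7× C (X4) → no; 1× N (X3) → no; 1× C (X3) → match; 1× O (X1) → no; 1× O (X2) → no; 1× Br (X1) → no.
That gives 1 matching atom.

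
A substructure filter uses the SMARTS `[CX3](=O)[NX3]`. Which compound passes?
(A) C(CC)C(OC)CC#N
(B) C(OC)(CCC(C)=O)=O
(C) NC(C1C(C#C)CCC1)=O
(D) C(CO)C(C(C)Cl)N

C

[CX3](=O)[NX3] describes a carbonyl carbon bonded to a trivalent nitrogen (an amide).
(A) has a nitrile (-C#N) but the nitrile N is NX1 (triple-bonded), not NX3.
(B) has a methyl-ester group (-C(=O)OCH3) but the carbonyl is bonded to O, not to an NX3 nitrogen.
(C) contains a primary amide (-C(=O)NH2), which satisfies every atom and bond constraint.
(D) has a primary amino group (-NH2) but the -NH2 is not attached to a carbonyl carbon.
So the answer is (C).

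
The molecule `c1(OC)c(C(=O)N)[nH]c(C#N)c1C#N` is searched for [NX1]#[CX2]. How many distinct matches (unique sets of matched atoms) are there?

2

[NX1]#[CX2] is the SMARTS for a nitrile: a nitrogen triple-bonded to a two-connected carbon.
The molecule carries 2 separate instances of a nitrile (-C#N) meeting every constraint; each maps to a distinct set of atoms, giving 2 matches.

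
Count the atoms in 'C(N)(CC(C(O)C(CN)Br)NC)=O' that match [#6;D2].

2

The query [#6;D2] means: any carbon bonded to exactly two heavy atoms.
Check the 13 heavy atoms by environment: 2× C (D2) → match; 4× C (D3) → no; 2× O (D1) → no; 2× N (D1) → no; 1× Br (D1) → no; 1× N (D2) → no; 1× C (D1) → no.
That gives 2 matching atoms.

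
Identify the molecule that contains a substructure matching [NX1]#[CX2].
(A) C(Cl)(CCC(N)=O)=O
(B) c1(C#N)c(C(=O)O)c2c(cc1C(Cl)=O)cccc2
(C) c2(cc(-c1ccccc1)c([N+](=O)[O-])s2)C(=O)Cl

B

[NX1]#[CX2] describes a nitrogen triple-bonded to a two-connected carbon (a nitrile).
(A) has a primary amide (-C(=O)NH2) but the nitrogen is NX3, not NX1.
(B) contains a nitrile (-C#N), which satisfies every atom and bond constraint.
(C) has a nitro group (-[N+](=O)[O-]) but there is no C#N triple bond.
So the answer is (B).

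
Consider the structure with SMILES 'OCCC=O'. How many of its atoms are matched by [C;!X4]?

The query [C;!X4] means: aliphatic carbon that does not have four total connections.
Check the 5 heavy atoms by environment: 2× C (X4) → no; 1× C (X3) → match; 1× O (X1) → no; 1× O (X2) → no.
That gives 1 matching atom.

1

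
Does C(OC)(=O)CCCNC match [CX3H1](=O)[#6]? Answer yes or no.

No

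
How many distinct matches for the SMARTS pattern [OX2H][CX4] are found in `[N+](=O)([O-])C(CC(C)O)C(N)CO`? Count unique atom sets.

2

[OX2H][CX4] is the SMARTS for an aliphatic alcohol: a hydroxyl oxygen bound to an sp3 (X4) carbon.
The molecule carries 2 separate instances of a hydroxyl group (-OH) meeting every constraint; each maps to a distinct set of atoms, giving 2 matches.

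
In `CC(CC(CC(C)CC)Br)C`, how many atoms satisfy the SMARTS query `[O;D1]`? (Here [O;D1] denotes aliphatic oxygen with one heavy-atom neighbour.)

The query [O;D1] means: aliphatic oxygen bonded to exactly one heavy atom.
Check the 11 heavy atoms by environment: 4× C (D1) → no; 3× C (D3) → no; 3× C (D2) → no; 1× Br (D1) → no.
No environment satisfies the query, so 0 matching atoms.

0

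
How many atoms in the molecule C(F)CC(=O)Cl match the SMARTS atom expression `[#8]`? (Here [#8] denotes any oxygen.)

1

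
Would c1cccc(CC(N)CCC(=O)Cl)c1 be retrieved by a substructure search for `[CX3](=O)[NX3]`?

No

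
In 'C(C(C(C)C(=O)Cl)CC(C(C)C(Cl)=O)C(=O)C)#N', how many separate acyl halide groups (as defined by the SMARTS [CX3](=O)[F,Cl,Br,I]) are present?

2

[CX3](=O)[F,Cl,Br,I] is the SMARTS for an acyl halide: a carbonyl carbon bonded to a halogen.
The molecule carries 2 separate instances of an acyl chloride (-C(=O)Cl) meeting every constraint; each maps to a distinct set of atoms, giving 2 matches.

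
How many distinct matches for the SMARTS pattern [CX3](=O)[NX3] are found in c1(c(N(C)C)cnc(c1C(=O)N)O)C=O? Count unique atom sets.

1

[CX3](=O)[NX3] is the SMARTS for an amide: a carbonyl carbon bonded to a trivalent nitrogen.
Exactly one fragment in the molecule meets all constraints, giving 1 match.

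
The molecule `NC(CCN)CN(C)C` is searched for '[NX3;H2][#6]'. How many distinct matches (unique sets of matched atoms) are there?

2

[NX3;H2][#6] is the SMARTS for a primary amine: a trivalent nitrogen with two H attached to carbon.
The molecule carries 2 separate instances of a primary amino group (-NH2) meeting every constraint; each maps to a distinct set of atoms, giving 2 matches.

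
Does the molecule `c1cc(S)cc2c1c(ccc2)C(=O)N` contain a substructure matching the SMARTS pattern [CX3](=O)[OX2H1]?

The pattern [CX3](=O)[OX2H1] describes an sp2 carbon double-bonded to O and single-bonded to an -OH oxygen — a carboxylic acid.
The closest candidate here is a primary amide (-C(=O)NH2), but the carbonyl is bonded to N, not to an -OH oxygen. No other fragment satisfies the full query, so there is no match.

No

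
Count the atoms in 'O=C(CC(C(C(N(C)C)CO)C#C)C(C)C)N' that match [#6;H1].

5

The query [#6;H1] means: any carbon bearing exactly one hydrogen.
Check the 17 heavy atoms by environment: 2× C (H2) → no; 5× C (H1) → match; 4× C (H3) → no; 1× N (H0) → no; 2× C (H0) → no; 1× O (H1) → no; 1× O (H0) → no; 1× N (H2) → no.
That gives 5 matching atoms.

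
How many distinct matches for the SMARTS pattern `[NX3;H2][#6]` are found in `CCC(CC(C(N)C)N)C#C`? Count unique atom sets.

[NX3;H2][#6] is the SMARTS for a primary amine: a trivalent nitrogen with two H attached to carbon.
The molecule carries 2 separate instances of a primary amino group (-NH2) meeting every constraint; each maps to a distinct set of atoms, giving 2 matches.

2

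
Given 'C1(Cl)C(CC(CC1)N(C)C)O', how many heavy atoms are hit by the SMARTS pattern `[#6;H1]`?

The query [#6;H1] means: any carbon bearing exactly one hydrogen.
Check the 11 heavy atoms by environment: 3× C (H2) → no; 3× C (H1) → match; 1× N (H0) → no; 2× C (H3) → no; 1× O (H1) → no; 1× Cl (H0) → no.
That gives 3 matching atoms.

3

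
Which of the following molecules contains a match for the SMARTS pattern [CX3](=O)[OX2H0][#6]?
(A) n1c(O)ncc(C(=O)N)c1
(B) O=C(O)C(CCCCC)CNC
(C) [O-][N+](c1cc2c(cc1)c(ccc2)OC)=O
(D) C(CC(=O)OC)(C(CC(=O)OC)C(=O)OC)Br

D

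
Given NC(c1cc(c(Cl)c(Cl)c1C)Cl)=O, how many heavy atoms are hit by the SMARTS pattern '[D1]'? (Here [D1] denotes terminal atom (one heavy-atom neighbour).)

The query [D1] means: atom with exactly one heavy-atom neighbour (degree 1).
Check the 13 heavy atoms by environment: 5× c (aromatic, D3) → no; 1× c (aromatic, D2) → no; 3× Cl (D1) → match; 1× C (D1) → match; 1× C (D3) → no; 1× O (D1) → match; 1× N (D1) → match.
Summing the matching environments: 3 + 1 + 1 + 1 = 6 matching atoms.

6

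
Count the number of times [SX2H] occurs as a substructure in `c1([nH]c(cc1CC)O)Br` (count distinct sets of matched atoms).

[SX2H] is the SMARTS for a thiol: an aliphatic sulfur with two connections, one being H.
The molecule has a hydroxyl group (-OH), but it is an -OH, not an -SH; nothing else fits, so there are 0 matches.

0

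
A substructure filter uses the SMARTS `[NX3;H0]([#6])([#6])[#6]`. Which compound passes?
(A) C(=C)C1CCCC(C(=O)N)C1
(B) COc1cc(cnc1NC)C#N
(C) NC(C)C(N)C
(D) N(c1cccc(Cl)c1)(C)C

D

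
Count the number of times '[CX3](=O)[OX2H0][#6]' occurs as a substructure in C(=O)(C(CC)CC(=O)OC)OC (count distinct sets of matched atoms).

2

[CX3](=O)[OX2H0][#6] is the SMARTS for an ester: a carbonyl carbon bonded to an oxygen that is itself bonded to carbon (no H on that O).
The molecule carries 2 separate instances of a methyl-ester group (-C(=O)OCH3) meeting every constraint; each maps to a distinct set of atoms, giving 2 matches.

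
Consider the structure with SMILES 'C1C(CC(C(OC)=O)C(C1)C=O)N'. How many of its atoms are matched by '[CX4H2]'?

Check the 13 heavy atoms by environment: 3× C (H2, X4) → match; 3× C (H1, X4) → no; 1× C (H0, X3) → no; 2× O (H0, X1) → no; 1× O (H0, X2) → no; 1× C (H3, X4) → no; 1× C (H1, X3) → no; 1× N (H2, X3) → no.
That gives 3 matching atoms.

3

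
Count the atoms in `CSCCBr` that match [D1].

2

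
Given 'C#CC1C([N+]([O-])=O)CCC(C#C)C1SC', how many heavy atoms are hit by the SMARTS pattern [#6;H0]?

2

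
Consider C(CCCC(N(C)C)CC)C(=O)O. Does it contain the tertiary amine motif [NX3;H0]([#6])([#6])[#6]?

Yes

The pattern [NX3;H0]([#6])([#6])[#6] describes a trivalent nitrogen with no H, bonded to three carbons — a tertiary amine.
The molecule carries a dimethylamino group (-N(CH3)2), whose atoms satisfy every constraint of the query, so the pattern matches.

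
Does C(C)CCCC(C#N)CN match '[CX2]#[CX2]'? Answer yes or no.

No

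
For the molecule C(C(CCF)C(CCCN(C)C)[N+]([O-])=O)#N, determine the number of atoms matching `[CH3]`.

2

The query [CH3] means: aliphatic carbon with exactly three hydrogens.
Check the 16 heavy atoms by environment: 5× C (H2) → no; 2× C (H1) → no; 1× C (H0) → no; 2× N (H0) → no; 1× N (charge +1, H0) → no; 1× O (charge -1, H0) → no; 1× O (H0) → no; 1× F (H0) → no; 2× C (H3) → match.
That gives 2 matching atoms.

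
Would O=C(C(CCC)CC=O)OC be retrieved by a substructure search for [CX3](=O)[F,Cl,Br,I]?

The pattern [CX3](=O)[F,Cl,Br,I] describes a carbonyl carbon bonded to a halogen — an acyl halide.
The closest candidate here is a methyl-ester group (-C(=O)OCH3), but the carbonyl is bonded to -O-C, not to a halogen. No other fragment satisfies the full query, so there is no match.

No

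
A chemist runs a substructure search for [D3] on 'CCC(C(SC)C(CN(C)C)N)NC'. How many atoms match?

The query [D3] means: atom with exactly three heavy-atom neighbours.
Check the 14 heavy atoms by environment: 2× C (D2) → no; 3× C (D3) → match; 1× N (D3) → match; 5× C (D1) → no; 1× S (D2) → no; 1× N (D2) → no; 1× N (D1) → no.
Summing the matching environments: 3 + 1 = 4 matching atoms.

4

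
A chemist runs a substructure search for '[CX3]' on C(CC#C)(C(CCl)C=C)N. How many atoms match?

2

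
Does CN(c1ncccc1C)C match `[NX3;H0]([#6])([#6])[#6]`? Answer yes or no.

Yes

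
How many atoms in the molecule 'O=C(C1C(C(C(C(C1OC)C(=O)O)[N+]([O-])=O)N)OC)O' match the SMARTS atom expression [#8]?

Check the 20 heavy atoms by environment: 10× C → no; 7× O → match; 1× N (charge +1) → no; 1× O (charge -1) → match; 1× N → no.
Summing the matching environments: 7 + 1 = 8 matching atoms.

8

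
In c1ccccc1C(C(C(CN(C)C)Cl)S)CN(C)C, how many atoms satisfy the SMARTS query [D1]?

6

The query [D1] means: atom with exactly one heavy-atom neighbour (degree 1).
Check the 19 heavy atoms by environment: 2× C (D2) → no; 3× C (D3) → no; 2× N (D3) → no; 4× C (D1) → match; 1× S (D1) → match; 1× c (aromatic, D3) → no; 5× c (aromatic, D2) → no; 1× Cl (D1) → match.
Summing the matching environments: 4 + 1 + 1 = 6 matching atoms.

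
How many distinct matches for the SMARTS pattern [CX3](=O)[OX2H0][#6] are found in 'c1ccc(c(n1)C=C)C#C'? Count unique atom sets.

[CX3](=O)[OX2H0][#6] is the SMARTS for an ester: a carbonyl carbon bonded to an oxygen that is itself bonded to carbon (no H on that O).
No fragment in the molecule satisfies every constraint, giving 0 matches.

0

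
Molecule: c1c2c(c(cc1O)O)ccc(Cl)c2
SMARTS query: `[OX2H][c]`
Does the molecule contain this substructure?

Yes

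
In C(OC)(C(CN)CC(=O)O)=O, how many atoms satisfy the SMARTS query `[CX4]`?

The query [CX4] means: C with X4: aliphatic carbon with exactly 4 total connections (bonds + H).
Check the 11 heavy atoms by environment: 4× C (X4) → match; 2× C (X3) → no; 2× O (X1) → no; 2× O (X2) → no; 1× N (X3) → no.
That gives 4 matching atoms.

4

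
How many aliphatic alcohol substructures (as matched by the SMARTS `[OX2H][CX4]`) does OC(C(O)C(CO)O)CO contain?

[OX2H][CX4] is the SMARTS for an aliphatic alcohol: a hydroxyl oxygen bound to an sp3 (X4) carbon.
The molecule carries 5 separate instances of a hydroxyl group (-OH) meeting every constraint; each maps to a distinct set of atoms, giving 5 matches.

5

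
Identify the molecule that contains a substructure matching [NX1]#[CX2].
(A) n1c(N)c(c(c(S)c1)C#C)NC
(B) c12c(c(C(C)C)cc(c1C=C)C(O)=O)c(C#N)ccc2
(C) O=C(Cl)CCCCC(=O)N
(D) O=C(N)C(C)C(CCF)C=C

B

[NX1]#[CX2] describes a nitrogen triple-bonded to a two-connected carbon (a nitrile).
(A) has a primary amino group (-NH2) but the nitrogen is NX3 (three connections), not NX1 triple-bonded.
(B) contains a nitrile (-C#N), which satisfies every atom and bond constraint.
(C) has a primary amide (-C(=O)NH2) but the nitrogen is NX3, not NX1.
(D) has a primary amide (-C(=O)NH2) but the nitrogen is NX3, not NX1.
So the answer is (B).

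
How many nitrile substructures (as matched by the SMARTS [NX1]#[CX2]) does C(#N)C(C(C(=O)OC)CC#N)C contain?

2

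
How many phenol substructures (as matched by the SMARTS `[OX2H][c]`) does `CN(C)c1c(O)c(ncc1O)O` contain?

3

[OX2H][c] is the SMARTS for a phenol: a hydroxyl oxygen attached to an aromatic carbon.
The molecule carries 3 separate instances of a hydroxyl group (-OH) meeting every constraint; each maps to a distinct set of atoms, giving 3 matches.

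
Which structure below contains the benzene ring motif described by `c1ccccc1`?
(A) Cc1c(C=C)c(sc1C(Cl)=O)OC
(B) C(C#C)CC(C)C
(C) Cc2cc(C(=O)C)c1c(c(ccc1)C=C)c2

c1ccccc1 describes six aromatic carbons in a ring (a benzene ring).
(A) has a methyl group (-CH3) but no six-membered all-carbon aromatic ring is present.
(B) has a methyl group (-CH3) but no six-membered all-carbon aromatic ring is present.
(C) contains the required atom environment, so the pattern matches.
So the answer is (C).

C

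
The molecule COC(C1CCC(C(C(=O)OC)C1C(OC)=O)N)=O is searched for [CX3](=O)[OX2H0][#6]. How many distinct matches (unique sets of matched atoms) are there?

3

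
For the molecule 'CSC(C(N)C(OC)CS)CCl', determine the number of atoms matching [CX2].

0

Check the 12 heavy atoms by environment: 7× C (X4) → no; 2× S (X2) → no; 1× O (X2) → no; 1× Cl (X1) → no; 1× N (X3) → no.
No environment satisfies the query, so 0 matching atoms.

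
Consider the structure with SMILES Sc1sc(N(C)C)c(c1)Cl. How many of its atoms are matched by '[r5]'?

5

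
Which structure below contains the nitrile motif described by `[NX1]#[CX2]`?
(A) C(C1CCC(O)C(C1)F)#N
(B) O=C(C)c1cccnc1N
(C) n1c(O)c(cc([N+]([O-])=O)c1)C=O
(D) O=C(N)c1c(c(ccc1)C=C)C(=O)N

A

[NX1]#[CX2] describes a nitrogen triple-bonded to a two-connected carbon (a nitrile).
(A) contains a nitrile (-C#N), which satisfies every atom and bond constraint.
(B) has a primary amino group (-NH2) but the nitrogen is NX3 (three connections), not NX1 triple-bonded.
(C) has a nitro group (-[N+](=O)[O-]) but there is no C#N triple bond.
(D) has a primary amide (-C(=O)NH2) but the nitrogen is NX3, not NX1.
So the answer is (A).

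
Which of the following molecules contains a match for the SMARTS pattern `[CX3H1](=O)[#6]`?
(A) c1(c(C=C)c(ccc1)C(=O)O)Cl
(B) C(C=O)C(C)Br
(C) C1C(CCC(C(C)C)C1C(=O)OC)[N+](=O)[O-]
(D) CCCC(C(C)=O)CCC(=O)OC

B

[CX3H1](=O)[#6] describes an sp2 carbon with one H, double-bonded to O and single-bonded to carbon (an aldehyde).
(A) has a carboxylic acid group (-C(=O)OH) but the carbonyl carbon has H0 and is bonded to O, not H1.
(B) contains an aldehyde (-CHO), which satisfies every atom and bond constraint.
(C) has a methyl-ester group (-C(=O)OCH3) but the carbonyl carbon has H0, not H1.
(D) has an acetyl/ketone group (-C(=O)CH3) but the carbonyl carbon has H0 (two carbon neighbours), not H1.
So the answer is (B).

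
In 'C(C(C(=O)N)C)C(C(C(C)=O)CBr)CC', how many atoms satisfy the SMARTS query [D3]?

The query [D3] means: atom with exactly three heavy-atom neighbours.
Check the 15 heavy atoms by environment: 3× C (D1) → no; 5× C (D3) → match; 3× C (D2) → no; 2× O (D1) → no; 1× N (D1) → no; 1× Br (D1) → no.
That gives 5 matching atoms.

5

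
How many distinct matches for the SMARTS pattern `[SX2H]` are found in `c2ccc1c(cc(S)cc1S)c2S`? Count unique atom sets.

3

[SX2H] is the SMARTS for a thiol: an aliphatic sulfur with two connections, one being H.
The molecule carries 3 separate instances of a thiol (-SH) meeting every constraint; each maps to a distinct set of atoms, giving 3 matches.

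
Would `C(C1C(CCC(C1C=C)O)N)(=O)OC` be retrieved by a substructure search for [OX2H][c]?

The pattern [OX2H][c] describes a hydroxyl oxygen attached to an aromatic carbon — a phenol.
The closest candidate here is a hydroxyl group (-OH), but the -OH is on an aliphatic carbon, not an aromatic c. No other fragment satisfies the full query, so there is no match.

No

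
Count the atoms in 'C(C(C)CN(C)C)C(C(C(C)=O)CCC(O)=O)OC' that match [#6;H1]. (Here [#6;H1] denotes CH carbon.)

The query [#6;H1] means: any carbon bearing exactly one hydrogen.
Check the 19 heavy atoms by environment: 4× C (H2) → no; 3× C (H1) → match; 2× C (H0) → no; 3× O (H0) → no; 5× C (H3) → no; 1× O (H1) → no; 1× N (H0) → no.
That gives 3 matching atoms.

3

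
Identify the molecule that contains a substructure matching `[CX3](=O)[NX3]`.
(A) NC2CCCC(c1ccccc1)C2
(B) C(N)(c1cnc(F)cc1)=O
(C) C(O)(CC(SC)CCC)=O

B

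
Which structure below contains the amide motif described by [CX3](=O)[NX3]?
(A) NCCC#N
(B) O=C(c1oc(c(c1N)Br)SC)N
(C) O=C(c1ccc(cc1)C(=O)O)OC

[CX3](=O)[NX3] describes a carbonyl carbon bonded to a trivalent nitrogen (an amide).
(A) has a nitrile (-C#N) but the nitrile N is NX1 (triple-bonded), not NX3.
(B) contains a primary amide (-C(=O)NH2), which satisfies every atom and bond constraint.
(C) has a methyl-ester group (-C(=O)OCH3) but the carbonyl is bonded to O, not to an NX3 nitrogen.
So the answer is (B).

B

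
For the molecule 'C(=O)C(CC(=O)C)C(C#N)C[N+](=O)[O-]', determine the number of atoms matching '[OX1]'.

4

The query [OX1] means: aliphatic oxygen with one total connection — typically a carbonyl =O or an oxide.
Check the 14 heavy atoms by environment: 5× C (X4) → no; 2× C (X3) → no; 3× O (X1) → match; 1× C (X2) → no; 1× N (X1) → no; 1× N (charge +1, X3) → no; 1× O (charge -1, X1) → match.
Summing the matching environments: 3 + 1 = 4 matching atoms.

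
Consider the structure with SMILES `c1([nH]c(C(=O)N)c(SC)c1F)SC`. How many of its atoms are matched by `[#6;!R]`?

3

The query [#6;!R] means: carbon not in any ring.
Check the 13 heavy atoms by environment: 1× n (aromatic, in 5-ring) → no; 4× c (aromatic, in 5-ring) → no; 2× S (acyclic) → no; 3× C (acyclic) → match; 1× O (acyclic) → no; 1× N (acyclic) → no; 1× F (acyclic) → no.
That gives 3 matching atoms.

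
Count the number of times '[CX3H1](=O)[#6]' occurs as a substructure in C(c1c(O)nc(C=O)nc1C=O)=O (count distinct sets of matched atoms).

3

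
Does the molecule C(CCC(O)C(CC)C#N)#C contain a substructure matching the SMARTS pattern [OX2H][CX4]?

Yes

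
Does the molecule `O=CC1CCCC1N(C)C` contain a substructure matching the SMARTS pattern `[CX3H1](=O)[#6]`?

The pattern [CX3H1](=O)[#6] describes an sp2 carbon with one H, double-bonded to O and single-bonded to carbon — an aldehyde.
The molecule carries an aldehyde (-CHO), whose atoms satisfy every constraint of the query, so the pattern matches.

Yes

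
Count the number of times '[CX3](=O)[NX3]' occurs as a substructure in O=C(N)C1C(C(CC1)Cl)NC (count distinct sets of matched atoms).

[CX3](=O)[NX3] is the SMARTS for an amide: a carbonyl carbon bonded to a trivalent nitrogen.
Exactly one fragment in the molecule meets all constraints, giving 1 match.

1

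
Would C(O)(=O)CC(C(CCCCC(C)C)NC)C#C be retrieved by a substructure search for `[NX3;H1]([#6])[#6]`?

Yes

The pattern [NX3;H1]([#6])[#6] describes a trivalent nitrogen with one H, bonded to two carbons — a secondary amine.
The molecule carries an N-methylamino group (-NHCH3), whose atoms satisfy every constraint of the query, so the pattern matches.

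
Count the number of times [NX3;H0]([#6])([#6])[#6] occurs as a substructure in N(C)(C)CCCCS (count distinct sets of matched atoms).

[NX3;H0]([#6])([#6])[#6] is the SMARTS for a tertiary amine: a trivalent nitrogen with no H, bonded to three carbons.
Exactly one fragment in the molecule meets all constraints, giving 1 match.

1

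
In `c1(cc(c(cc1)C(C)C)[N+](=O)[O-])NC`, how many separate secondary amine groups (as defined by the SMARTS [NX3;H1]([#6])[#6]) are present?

[NX3;H1]([#6])[#6] is the SMARTS for a secondary amine: a trivalent nitrogen with one H, bonded to two carbons.
Exactly one fragment in the molecule meets all constraints, giving 1 match.

1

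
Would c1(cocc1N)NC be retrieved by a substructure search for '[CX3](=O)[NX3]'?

No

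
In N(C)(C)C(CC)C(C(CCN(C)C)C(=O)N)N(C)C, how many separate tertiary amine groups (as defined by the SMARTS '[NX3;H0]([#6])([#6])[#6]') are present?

3

[NX3;H0]([#6])([#6])[#6] is the SMARTS for a tertiary amine: a trivalent nitrogen with no H, bonded to three carbons.
The molecule carries 3 separate instances of a dimethylamino group (-N(CH3)2) meeting every constraint; each maps to a distinct set of atoms, giving 3 matches.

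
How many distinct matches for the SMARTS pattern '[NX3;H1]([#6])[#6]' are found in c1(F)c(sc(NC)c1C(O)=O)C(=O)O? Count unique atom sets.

1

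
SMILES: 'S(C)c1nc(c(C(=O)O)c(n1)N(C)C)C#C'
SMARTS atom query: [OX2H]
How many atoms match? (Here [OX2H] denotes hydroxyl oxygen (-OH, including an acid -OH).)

The query [OX2H] means: aliphatic oxygen with two connections, one of which is H — an -OH oxygen.
Check the 16 heavy atoms by environment: 2× n (aromatic, H0, X2) → no; 4× c (aromatic, H0, X3) → no; 1× C (H0, X2) → no; 1× C (H1, X2) → no; 1× N (H0, X3) → no; 3× C (H3, X4) → no; 1× C (H0, X3) → no; 1× O (H0, X1) → no; 1× O (H1, X2) → match; 1× S (H0, X2) → no.
That gives 1 matching atom.

1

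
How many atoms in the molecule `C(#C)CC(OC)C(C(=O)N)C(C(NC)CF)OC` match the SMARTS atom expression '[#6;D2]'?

Check the 18 heavy atoms by environment: 3× C (D2) → match; 5× C (D3) → no; 2× O (D2) → no; 4× C (D1) → no; 1× N (D2) → no; 1× O (D1) → no; 1× N (D1) → no; 1× F (D1) → no.
That gives 3 matching atoms.

3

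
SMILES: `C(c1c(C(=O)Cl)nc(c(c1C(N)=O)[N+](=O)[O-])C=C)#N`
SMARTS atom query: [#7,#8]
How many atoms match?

8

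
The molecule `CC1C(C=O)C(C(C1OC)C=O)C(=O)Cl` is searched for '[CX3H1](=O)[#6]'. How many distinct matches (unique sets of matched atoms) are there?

[CX3H1](=O)[#6] is the SMARTS for an aldehyde: an sp2 carbon with one H, double-bonded to O and single-bonded to carbon.
The molecule carries 2 separate instances of an aldehyde (-CHO) meeting every constraint; each maps to a distinct set of atoms, giving 2 matches.

2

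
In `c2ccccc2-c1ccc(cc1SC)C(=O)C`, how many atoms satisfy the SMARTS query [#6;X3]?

13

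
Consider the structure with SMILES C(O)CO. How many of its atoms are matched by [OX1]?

The query [OX1] means: aliphatic oxygen with one total connection — typically a carbonyl =O or an oxide.
Check the 4 heavy atoms by environment: 2× C (X4) → no; 2× O (X2) → no.
No environment satisfies the query, so 0 matching atoms.

0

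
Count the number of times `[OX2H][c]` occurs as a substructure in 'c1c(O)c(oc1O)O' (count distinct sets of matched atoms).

[OX2H][c] is the SMARTS for a phenol: a hydroxyl oxygen attached to an aromatic carbon.
The molecule carries 3 separate instances of a hydroxyl group (-OH) meeting every constraint; each maps to a distinct set of atoms, giving 3 matches.

3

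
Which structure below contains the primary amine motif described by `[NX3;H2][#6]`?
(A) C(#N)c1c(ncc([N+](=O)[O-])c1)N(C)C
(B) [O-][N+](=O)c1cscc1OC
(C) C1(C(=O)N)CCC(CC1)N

[NX3;H2][#6] describes a trivalent nitrogen with two H attached to carbon (a primary amine).
(A) has a dimethylamino group (-N(CH3)2) but the nitrogen has H0, not H2.
(B) has a nitro group (-[N+](=O)[O-]) but the nitrogen is [N+] with no H, not NX3H2.
(C) contains a primary amino group (-NH2), which satisfies every atom and bond constraint.
So the answer is (C).

C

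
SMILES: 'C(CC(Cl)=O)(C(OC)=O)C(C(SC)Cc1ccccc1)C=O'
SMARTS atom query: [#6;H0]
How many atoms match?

Check the 22 heavy atoms by environment: 2× C (H2) → no; 4× C (H1) → no; 1× S (H0) → no; 2× C (H3) → no; 2× C (H0) → match; 4× O (H0) → no; 1× Cl (H0) → no; 1× c (aromatic, H0) → match; 5× c (aromatic, H1) → no.
Summing the matching environments: 2 + 1 = 3 matching atoms.

3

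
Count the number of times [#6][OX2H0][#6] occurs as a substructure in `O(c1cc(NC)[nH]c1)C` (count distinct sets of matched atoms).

1

[#6][OX2H0][#6] is the SMARTS for an ether: an aliphatic oxygen bridging two carbons with no H on the oxygen.
Exactly one fragment in the molecule meets all constraints, giving 1 match.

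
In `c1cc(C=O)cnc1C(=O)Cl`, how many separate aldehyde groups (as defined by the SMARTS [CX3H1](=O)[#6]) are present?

1

[CX3H1](=O)[#6] is the SMARTS for an aldehyde: an sp2 carbon with one H, double-bonded to O and single-bonded to carbon.
Exactly one fragment in the molecule meets all constraints, giving 1 match.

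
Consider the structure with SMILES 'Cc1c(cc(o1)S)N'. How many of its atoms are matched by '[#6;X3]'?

4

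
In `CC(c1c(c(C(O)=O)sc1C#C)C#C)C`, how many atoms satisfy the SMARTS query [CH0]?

3

The query [CH0] means: aliphatic carbon with no attached hydrogen.
Check the 15 heavy atoms by environment: 1× s (aromatic, H0) → no; 4× c (aromatic, H0) → no; 3× C (H0) → match; 1× O (H0) → no; 1× O (H1) → no; 3× C (H1) → no; 2× C (H3) → no.
That gives 3 matching atoms.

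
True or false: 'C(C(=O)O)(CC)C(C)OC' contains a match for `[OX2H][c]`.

False

The pattern [OX2H][c] describes a hydroxyl oxygen attached to an aromatic carbon — a phenol.
The closest candidate here is a methoxy ether (-OCH3), but the oxygen has H0, not H1. No other fragment satisfies the full query, so there is no match.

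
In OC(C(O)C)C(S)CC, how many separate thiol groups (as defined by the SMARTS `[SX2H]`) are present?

[SX2H] is the SMARTS for a thiol: an aliphatic sulfur with two connections, one being H.
Exactly one fragment in the molecule meets all constraints, giving 1 match.

1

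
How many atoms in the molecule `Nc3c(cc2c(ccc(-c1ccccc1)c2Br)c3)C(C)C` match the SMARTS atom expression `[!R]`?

The query [!R] means: !R matches any atom not in a ring.
Check the 21 heavy atoms by environment: 16× c (aromatic, in 6-ring) → no; 1× Br (acyclic) → match; 3× C (acyclic) → match; 1× N (acyclic) → match.
Summing the matching environments: 1 + 3 + 1 = 5 matching atoms.

5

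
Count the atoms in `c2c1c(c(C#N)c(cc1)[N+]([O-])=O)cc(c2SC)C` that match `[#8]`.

The query [#8] means: #8 matches any oxygen atom.
Check the 18 heavy atoms by environment: 10× c (aromatic) → no; 3× C → no; 1× N → no; 1× N (charge +1) → no; 1× O (charge -1) → match; 1× O → match; 1× S → no.
Summing the matching environments: 1 + 1 = 2 matching atoms.

2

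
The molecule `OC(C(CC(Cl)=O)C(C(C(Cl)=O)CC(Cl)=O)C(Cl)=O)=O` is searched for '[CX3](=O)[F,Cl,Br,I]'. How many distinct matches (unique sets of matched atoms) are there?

[CX3](=O)[F,Cl,Br,I] is the SMARTS for an acyl halide: a carbonyl carbon bonded to a halogen.
The molecule carries 4 separate instances of an acyl chloride (-C(=O)Cl) meeting every constraint; each maps to a distinct set of atoms, giving 4 matches.

4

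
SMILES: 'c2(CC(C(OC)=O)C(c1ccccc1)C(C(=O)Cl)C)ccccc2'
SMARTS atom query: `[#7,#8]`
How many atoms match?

The query [#7,#8] means: nitrogen or oxygen (comma = OR).
Check the 24 heavy atoms by environment: 8× C → no; 12× c (aromatic) → no; 3× O → match; 1× Cl → no.
That gives 3 matching atoms.

3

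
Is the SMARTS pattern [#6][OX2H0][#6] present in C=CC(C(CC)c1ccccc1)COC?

The pattern [#6][OX2H0][#6] describes an aliphatic oxygen bridging two carbons with no H on the oxygen — an ether.
The molecule carries a methoxy ether (-OCH3), whose atoms satisfy every constraint of the query, so the pattern matches.

Yes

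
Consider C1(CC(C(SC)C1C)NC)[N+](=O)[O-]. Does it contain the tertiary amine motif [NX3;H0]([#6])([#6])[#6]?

The pattern [NX3;H0]([#6])([#6])[#6] describes a trivalent nitrogen with no H, bonded to three carbons — a tertiary amine.
The closest candidate here is an N-methylamino group (-NHCH3), but the nitrogen still has one H (H1), not H0. No other fragment satisfies the full query, so there is no match.

No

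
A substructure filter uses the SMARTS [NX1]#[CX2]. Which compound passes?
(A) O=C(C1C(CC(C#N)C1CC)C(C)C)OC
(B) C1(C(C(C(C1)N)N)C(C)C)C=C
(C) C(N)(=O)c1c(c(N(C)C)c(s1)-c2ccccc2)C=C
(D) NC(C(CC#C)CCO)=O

A

[NX1]#[CX2] describes a nitrogen triple-bonded to a two-connected carbon (a nitrile).
(A) contains a nitrile (-C#N), which satisfies every atom and bond constraint.
(B) has a primary amino group (-NH2) but the nitrogen is NX3 (three connections), not NX1 triple-bonded.
(C) has a primary amide (-C(=O)NH2) but the nitrogen is NX3, not NX1.
(D) has a primary amide (-C(=O)NH2) but the nitrogen is NX3, not NX1.
So the answer is (A).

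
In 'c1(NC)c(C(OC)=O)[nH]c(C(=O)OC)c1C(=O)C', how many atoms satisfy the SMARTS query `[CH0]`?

3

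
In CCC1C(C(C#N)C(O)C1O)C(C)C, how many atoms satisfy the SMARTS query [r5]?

5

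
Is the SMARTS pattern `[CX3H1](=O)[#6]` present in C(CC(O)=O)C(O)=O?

No

The pattern [CX3H1](=O)[#6] describes an sp2 carbon with one H, double-bonded to O and single-bonded to carbon — an aldehyde.
The closest candidate here is a carboxylic acid group (-C(=O)OH), but the carbonyl carbon has H0 and is bonded to O, not H1. No other fragment satisfies the full query, so there is no match.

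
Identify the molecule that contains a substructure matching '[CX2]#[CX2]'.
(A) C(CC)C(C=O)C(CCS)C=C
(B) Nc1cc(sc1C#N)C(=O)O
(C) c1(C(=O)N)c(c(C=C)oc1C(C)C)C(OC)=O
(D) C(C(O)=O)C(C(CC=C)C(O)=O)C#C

D

[CX2]#[CX2] describes a carbon-carbon triple bond (an alkyne).
(A) has a vinyl group (-CH=CH2) but the C=C is a double bond; both carbons are CX3, not CX2.
(B) has a nitrile (-C#N) but the triple bond is C#N, not C#C.
(C) has a vinyl group (-CH=CH2) but the C=C is a double bond; both carbons are CX3, not CX2.
(D) contains an ethynyl group (-C#CH), which satisfies every atom and bond constraint.
So the answer is (D).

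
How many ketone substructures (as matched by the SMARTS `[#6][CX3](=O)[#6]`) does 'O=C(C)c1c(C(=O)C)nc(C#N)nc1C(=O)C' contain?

3

[#6][CX3](=O)[#6] is the SMARTS for a ketone: a carbonyl carbon (no H) flanked by two carbons.
The molecule carries 3 separate instances of an acetyl/ketone group (-C(=O)CH3) meeting every constraint; each maps to a distinct set of atoms, giving 3 matches.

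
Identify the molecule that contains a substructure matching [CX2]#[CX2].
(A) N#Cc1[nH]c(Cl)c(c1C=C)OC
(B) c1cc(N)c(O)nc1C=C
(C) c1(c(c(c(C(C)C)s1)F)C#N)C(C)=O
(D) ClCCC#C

[CX2]#[CX2] describes a carbon-carbon triple bond (an alkyne).
(A) has a vinyl group (-CH=CH2) but the C=C is a double bond; both carbons are CX3, not CX2.
(B) has a vinyl group (-CH=CH2) but the C=C is a double bond; both carbons are CX3, not CX2.
(C) has a nitrile (-C#N) but the triple bond is C#N, not C#C.
(D) contains an ethynyl group (-C#CH), which satisfies every atom and bond constraint.
So the answer is (D).

D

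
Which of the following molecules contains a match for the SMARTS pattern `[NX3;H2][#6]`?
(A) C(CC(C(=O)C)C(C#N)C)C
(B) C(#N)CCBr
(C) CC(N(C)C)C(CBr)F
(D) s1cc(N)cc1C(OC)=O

D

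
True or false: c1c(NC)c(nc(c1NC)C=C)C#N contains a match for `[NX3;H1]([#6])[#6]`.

True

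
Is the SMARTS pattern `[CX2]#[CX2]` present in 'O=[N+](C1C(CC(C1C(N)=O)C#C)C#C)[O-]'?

The pattern [CX2]#[CX2] describes a carbon-carbon triple bond — an alkyne.
The molecule carries an ethynyl group (-C#CH), whose atoms satisfy every constraint of the query, so the pattern matches.

Yes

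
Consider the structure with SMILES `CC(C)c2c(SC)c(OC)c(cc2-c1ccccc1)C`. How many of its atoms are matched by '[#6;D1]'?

5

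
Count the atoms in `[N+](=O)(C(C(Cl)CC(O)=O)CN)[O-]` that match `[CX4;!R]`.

4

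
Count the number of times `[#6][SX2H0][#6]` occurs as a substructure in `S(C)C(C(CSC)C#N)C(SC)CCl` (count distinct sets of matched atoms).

3

[#6][SX2H0][#6] is the SMARTS for a thioether: an aliphatic sulfur bridging two carbons with no H on the sulfur.
The molecule carries 3 separate instances of a methylthio ether (-SCH3) meeting every constraint; each maps to a distinct set of atoms, giving 3 matches.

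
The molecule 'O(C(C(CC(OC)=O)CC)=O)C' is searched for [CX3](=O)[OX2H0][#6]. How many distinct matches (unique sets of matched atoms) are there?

2

[CX3](=O)[OX2H0][#6] is the SMARTS for an ester: a carbonyl carbon bonded to an oxygen that is itself bonded to carbon (no H on that O).
The molecule carries 2 separate instances of a methyl-ester group (-C(=O)OCH3) meeting every constraint; each maps to a distinct set of atoms, giving 2 matches.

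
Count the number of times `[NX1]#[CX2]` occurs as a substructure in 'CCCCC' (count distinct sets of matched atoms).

[NX1]#[CX2] is the SMARTS for a nitrile: a nitrogen triple-bonded to a two-connected carbon.
No fragment in the molecule satisfies every constraint, giving 0 matches.

0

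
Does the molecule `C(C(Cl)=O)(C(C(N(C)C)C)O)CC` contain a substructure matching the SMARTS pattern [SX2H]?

The pattern [SX2H] describes an aliphatic sulfur with two connections, one being H — a thiol.
The closest candidate here is a hydroxyl group (-OH), but it is an -OH, not an -SH. No other fragment satisfies the full query, so there is no match.

No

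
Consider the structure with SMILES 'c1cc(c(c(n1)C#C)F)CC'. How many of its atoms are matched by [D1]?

Check the 11 heavy atoms by environment: 1× n (aromatic, D2) → no; 3× c (aromatic, D3) → no; 2× c (aromatic, D2) → no; 2× C (D2) → no; 2× C (D1) → match; 1× F (D1) → match.
Summing the matching environments: 2 + 1 = 3 matching atoms.

3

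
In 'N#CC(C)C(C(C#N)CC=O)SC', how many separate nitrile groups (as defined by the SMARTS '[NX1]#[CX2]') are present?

[NX1]#[CX2] is the SMARTS for a nitrile: a nitrogen triple-bonded to a two-connected carbon.
The molecule carries 2 separate instances of a nitrile (-C#N) meeting every constraint; each maps to a distinct set of atoms, giving 2 matches.

2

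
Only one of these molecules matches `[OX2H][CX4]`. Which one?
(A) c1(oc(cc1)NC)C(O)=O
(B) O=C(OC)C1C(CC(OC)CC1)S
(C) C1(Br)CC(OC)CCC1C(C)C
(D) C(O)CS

D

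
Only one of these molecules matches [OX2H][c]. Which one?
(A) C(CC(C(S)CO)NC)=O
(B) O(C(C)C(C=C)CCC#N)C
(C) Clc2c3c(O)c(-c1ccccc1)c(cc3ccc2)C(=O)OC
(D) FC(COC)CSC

C

[OX2H][c] describes a hydroxyl oxygen attached to an aromatic carbon (a phenol).
(A) has a hydroxyl group (-OH) but the -OH is on an aliphatic carbon, not an aromatic c.
(B) has a methoxy ether (-OCH3) but the oxygen has H0, not H1.
(C) contains a hydroxyl group (-OH), which satisfies every atom and bond constraint.
(D) has a methoxy ether (-OCH3) but the oxygen has H0, not H1.
So the answer is (C).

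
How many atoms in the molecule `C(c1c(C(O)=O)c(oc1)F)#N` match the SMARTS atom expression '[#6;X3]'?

5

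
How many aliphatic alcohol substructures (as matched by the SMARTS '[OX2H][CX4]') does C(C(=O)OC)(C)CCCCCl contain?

[OX2H][CX4] is the SMARTS for an aliphatic alcohol: a hydroxyl oxygen bound to an sp3 (X4) carbon.
No fragment in the molecule satisfies every constraint, giving 0 matches.

0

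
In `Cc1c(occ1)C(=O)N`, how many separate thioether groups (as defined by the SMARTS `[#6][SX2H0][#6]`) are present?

0

[#6][SX2H0][#6] is the SMARTS for a thioether: an aliphatic sulfur bridging two carbons with no H on the sulfur.
No fragment in the molecule satisfies every constraint, giving 0 matches.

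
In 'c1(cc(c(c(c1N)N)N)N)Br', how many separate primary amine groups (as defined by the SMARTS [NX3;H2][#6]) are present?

4

[NX3;H2][#6] is the SMARTS for a primary amine: a trivalent nitrogen with two H attached to carbon.
The molecule carries 4 separate instances of a primary amino group (-NH2) meeting every constraint; each maps to a distinct set of atoms, giving 4 matches.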